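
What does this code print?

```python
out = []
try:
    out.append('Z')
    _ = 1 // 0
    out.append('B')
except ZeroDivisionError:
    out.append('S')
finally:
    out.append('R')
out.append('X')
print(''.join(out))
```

Execution trace: 'Z' (try body) → 'S' (except ZeroDivisionError) → 'R' (finally) → 'X' (after the try/except). Output: ZSRX

Answer: ZSRX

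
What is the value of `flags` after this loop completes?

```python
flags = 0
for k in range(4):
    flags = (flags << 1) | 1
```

Build 4 consecutive 1-bits: 0b1111
`flags` takes the values: 0 → 1 → 3 → 7 → 15

Answer: 15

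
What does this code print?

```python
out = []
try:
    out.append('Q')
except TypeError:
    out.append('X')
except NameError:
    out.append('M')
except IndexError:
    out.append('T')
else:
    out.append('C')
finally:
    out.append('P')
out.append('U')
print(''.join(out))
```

Execution trace: 'Q' (try body, no exception) → 'C' (else) → 'P' (finally) → 'U' (after the try/except). Output: QCPU

Answer: QCPU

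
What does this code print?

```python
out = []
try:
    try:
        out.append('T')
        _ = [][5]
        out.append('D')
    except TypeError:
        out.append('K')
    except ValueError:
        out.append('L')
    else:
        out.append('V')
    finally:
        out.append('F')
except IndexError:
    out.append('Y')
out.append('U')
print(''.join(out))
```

Execution trace: 'T' (try body) → 'F' (finally) → 'Y' (outer except IndexError) → 'U' (after the try/except). Output: TFYU

Answer: TFYU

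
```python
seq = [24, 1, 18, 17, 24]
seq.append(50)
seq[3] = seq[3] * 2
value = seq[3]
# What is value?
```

Trace:
`seq = [24, 1, 18, 17, 24]` → seq = [24, 1, 18, 17, 24]
`seq.append(50)` → seq = [24, 1, 18, 17, 24, 50]
`seq[3] = seq[3] * 2` → seq = [24, 1, 18, 34, 24, 50]
`value = seq[3]` → value = 34
So value = 34

Answer: 34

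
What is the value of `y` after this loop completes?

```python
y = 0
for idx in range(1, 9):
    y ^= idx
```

XOR of 1 to 8
`y` takes the values: 0 → 1 → 3 → 0 → 4 → 1 → 7 → 0 → 8

Answer: 8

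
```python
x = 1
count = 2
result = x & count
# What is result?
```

Trace:
`x = 1` → x = 1
`count = 2` → count = 2
`result = x & count` → result = 0
So result = 0

Answer: 0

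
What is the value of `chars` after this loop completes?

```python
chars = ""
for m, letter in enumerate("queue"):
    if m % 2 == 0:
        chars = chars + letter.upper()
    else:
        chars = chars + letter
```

Uppercase even positions in 'queue'
`chars` takes the values: "" → "Q" → "Qu" → "QuE" → "QuEu" → "QuEuE"

Answer: "QuEuE"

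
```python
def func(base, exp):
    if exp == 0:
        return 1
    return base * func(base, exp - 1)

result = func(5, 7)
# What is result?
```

func(5, 7) = 5 * 5 * 5 * 5 * 5 * 5 * 5 = 78125

Answer: 78125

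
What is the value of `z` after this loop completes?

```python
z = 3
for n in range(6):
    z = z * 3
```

Multiply by 3, 6 times: 3 * 3^6 = 2187
`z` takes the values: 3 → 9 → 27 → 81 → 243 → 729 → 2187

Answer: 2187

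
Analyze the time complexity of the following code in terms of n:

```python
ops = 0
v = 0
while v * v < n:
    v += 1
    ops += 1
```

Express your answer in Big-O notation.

Each loop level contributes: √n. Multiplying the contributions gives O(√n).

Answer: O(√n)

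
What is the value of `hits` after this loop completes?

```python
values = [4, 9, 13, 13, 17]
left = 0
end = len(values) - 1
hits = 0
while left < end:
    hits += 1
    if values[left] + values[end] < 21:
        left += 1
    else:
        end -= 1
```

Steps to find pair summing to 21
`hits` takes the values: 0 → 1 → 2 → 3 → 4

Answer: 4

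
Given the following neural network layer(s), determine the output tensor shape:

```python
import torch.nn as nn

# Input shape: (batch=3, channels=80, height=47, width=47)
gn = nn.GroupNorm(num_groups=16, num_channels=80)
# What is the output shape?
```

Input: (3, 80, 47, 47) -> Output: (3, 80, 47, 47)

Answer: (3, 80, 47, 47)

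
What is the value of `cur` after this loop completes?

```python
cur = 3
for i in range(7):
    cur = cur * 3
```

Multiply by 3, 7 times: 3 * 3^7 = 6561
`cur` takes the values: 3 → 9 → 27 → 81 → 243 → 729 → 2187 → 6561

Answer: 6561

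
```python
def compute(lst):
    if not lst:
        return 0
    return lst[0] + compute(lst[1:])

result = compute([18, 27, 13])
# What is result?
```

18 + 27 + 13 + 0 = 58

Answer: 58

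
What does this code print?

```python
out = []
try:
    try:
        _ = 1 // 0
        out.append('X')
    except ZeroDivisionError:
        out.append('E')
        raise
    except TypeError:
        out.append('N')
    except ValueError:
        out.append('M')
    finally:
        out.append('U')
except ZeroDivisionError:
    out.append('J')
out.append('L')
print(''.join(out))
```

Execution trace: 'E' (inner except ZeroDivisionError) → 'U' (inner finally) → 'J' (outer except ZeroDivisionError) → 'L' (after the try/except). Output: EUJL

Answer: EUJL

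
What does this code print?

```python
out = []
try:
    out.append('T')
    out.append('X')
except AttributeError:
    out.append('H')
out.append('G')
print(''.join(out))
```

Execution trace: 'T' (try body) → 'X' (try body, no exception) → 'G' (after the try/except). Output: TXG

Answer: TXG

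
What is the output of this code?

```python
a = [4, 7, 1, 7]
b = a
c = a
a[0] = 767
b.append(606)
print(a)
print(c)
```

Key concept: multiple aliases.
Step by step:
`a = [4, 7, 1, 7]` → a = [4, 7, 1, 7]
`b = a` → b = [4, 7, 1, 7] (same object as a)
`c = a` → c = [4, 7, 1, 7] (same object as a, b)
`a[0] = 767` → a = [767, 7, 1, 7] (same object as b, c); b = [767, 7, 1, 7] (same object as a, c); c = [767, 7, 1, 7] (same object as a, b)
`b.append(606)` → a = [767, 7, 1, 7, 606] (same object as b, c); b = [767, 7, 1, 7, 606] (same object as a, c); c = [767, 7, 1, 7, 606] (same object as a, b)
`print(a)` → prints [767, 7, 1, 7, 606]
`print(c)` → prints [767, 7, 1, 7, 606]

Answer:
[767, 7, 1, 7, 606]
[767, 7, 1, 7, 606]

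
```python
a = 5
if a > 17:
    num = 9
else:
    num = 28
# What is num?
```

Trace:
`a = 5` → a = 5
`if a > 17: ...` → a > 17 is False, take else branch → num = 28
So num = 28

Answer: 28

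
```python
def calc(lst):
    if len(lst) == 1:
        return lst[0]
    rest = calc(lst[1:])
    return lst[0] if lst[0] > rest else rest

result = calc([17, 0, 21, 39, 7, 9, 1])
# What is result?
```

Recursive max over [17, 0, 21, 39, 7, 9, 1] = 39

Answer: 39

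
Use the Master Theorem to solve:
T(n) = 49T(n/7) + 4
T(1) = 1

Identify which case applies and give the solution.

a=49, b=7, f(n)=4. log_7(49) = 2. Since c=0 < 2, Case 1 applies: T(n) = Θ(n^log_b(a)) = O(n^2).

Answer: O(n^2) - Case 1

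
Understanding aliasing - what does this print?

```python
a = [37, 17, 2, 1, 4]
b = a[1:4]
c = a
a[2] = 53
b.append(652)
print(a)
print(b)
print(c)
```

Key concept: slice vs alias.
Step by step:
`a = [37, 17, 2, 1, 4]` → a = [37, 17, 2, 1, 4]
`b = a[1:4]` → b = [17, 2, 1]
`c = a` → c = [37, 17, 2, 1, 4] (same object as a)
`a[2] = 53` → a = [37, 17, 53, 1, 4] (same object as c); c = [37, 17, 53, 1, 4] (same object as a)
`b.append(652)` → b = [17, 2, 1, 652]
`print(a)` → prints [37, 17, 53, 1, 4]
`print(b)` → prints [17, 2, 1, 652]
`print(c)` → prints [37, 17, 53, 1, 4]

Answer:
[37, 17, 53, 1, 4]
[17, 2, 1, 652]
[37, 17, 53, 1, 4]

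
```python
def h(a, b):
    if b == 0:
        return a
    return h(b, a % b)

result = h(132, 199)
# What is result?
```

h(132, 199) -> h(199, 132) -> h(132, 67) -> h(67, 65) -> h(65, 2) -> h(2, 1) -> h(1, 0) -> 1

Answer: 1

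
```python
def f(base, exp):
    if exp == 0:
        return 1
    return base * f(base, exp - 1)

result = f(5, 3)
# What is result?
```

f(5, 3) = 5 * 5 * 5 = 125

Answer: 125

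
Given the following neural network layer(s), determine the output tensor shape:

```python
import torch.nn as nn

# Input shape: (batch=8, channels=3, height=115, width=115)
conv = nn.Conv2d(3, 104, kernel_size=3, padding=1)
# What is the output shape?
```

Input: (8, 3, 115, 115) -> Output: (8, 104, 115, 115)

Answer: (8, 104, 115, 115)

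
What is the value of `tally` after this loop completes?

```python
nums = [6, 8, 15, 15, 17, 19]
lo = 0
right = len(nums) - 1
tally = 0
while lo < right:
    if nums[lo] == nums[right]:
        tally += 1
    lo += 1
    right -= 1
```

Count matching pairs from ends
`tally` takes the values: 0 → 1

Answer: 1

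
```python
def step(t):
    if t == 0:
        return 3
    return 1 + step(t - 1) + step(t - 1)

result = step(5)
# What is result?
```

step(t) = 1 + 2·step(t-1), step(0)=3. Closed form: (3+1)·2^5 - 1 = 127.

Answer: 127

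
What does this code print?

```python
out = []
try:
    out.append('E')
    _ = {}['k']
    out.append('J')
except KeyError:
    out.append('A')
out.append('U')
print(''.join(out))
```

Execution trace: 'E' (try body) → 'A' (except KeyError) → 'U' (after the try/except). Output: EAU

Answer: EAU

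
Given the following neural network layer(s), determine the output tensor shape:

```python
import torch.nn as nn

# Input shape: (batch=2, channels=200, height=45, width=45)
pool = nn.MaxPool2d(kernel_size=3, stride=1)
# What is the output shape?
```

Input: (2, 200, 45, 45) -> Output: (2, 200, 43, 43)

Answer: (2, 200, 43, 43)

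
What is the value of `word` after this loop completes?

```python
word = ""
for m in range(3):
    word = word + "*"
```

Repeat '*' 3 times
`word` takes the values: "" → "*" → "**" → "***"

Answer: "***"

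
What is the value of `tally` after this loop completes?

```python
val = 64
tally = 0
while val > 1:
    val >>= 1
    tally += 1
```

Count right shifts until 1
`tally` takes the values: 0 → 1 → 2 → 3 → 4 → 5 → 6

Answer: 6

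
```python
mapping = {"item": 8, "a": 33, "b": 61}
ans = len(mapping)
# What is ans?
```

Trace:
`mapping = {"item": 8, "a": 33, "b": 61}` → mapping = {'item': 8, 'a': 33, 'b': 61}
`ans = len(mapping)` → ans = 3
So ans = 3

Answer: 3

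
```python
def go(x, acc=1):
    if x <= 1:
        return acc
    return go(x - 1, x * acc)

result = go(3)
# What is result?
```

Accumulator trace (n, acc): (3, 1) -> (2, 3) -> (1, 6) -> return 6

Answer: 6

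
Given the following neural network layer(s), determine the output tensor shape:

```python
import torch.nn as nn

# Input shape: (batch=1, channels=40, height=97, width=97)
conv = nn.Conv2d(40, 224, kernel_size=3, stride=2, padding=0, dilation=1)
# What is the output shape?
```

Input: (1, 40, 97, 97) -> Output: (1, 224, 48, 48)

Answer: (1, 224, 48, 48)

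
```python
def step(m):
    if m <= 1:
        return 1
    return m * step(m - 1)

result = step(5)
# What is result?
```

step(5) = 5 * 4 * 3 * 2 * 1 = 120

Answer: 120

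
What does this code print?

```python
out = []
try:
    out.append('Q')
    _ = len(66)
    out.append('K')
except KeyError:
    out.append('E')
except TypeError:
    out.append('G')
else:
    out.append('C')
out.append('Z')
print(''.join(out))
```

Execution trace: 'Q' (try body) → 'G' (except TypeError) → 'Z' (after the try/except). Output: QGZ

Answer: QGZ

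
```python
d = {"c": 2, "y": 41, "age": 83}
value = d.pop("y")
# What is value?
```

Trace:
`d = {"c": 2, "y": 41, "age": 83}` → d = {'c': 2, 'y': 41, 'age': 83}
`value = d.pop("y")` → d = {'c': 2, 'age': 83}; value = 41
So value = 41

Answer: 41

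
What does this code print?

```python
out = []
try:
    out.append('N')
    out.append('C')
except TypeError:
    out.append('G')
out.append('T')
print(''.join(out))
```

Execution trace: 'N' (try body) → 'C' (try body, no exception) → 'T' (after the try/except). Output: NCT

Answer: NCT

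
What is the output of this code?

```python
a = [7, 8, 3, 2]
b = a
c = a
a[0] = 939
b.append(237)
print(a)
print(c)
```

Key concept: multiple aliases.
Step by step:
`a = [7, 8, 3, 2]` → a = [7, 8, 3, 2]
`b = a` → b = [7, 8, 3, 2] (same object as a)
`c = a` → c = [7, 8, 3, 2] (same object as a, b)
`a[0] = 939` → a = [939, 8, 3, 2] (same object as b, c); b = [939, 8, 3, 2] (same object as a, c); c = [939, 8, 3, 2] (same object as a, b)
`b.append(237)` → a = [939, 8, 3, 2, 237] (same object as b, c); b = [939, 8, 3, 2, 237] (same object as a, c); c = [939, 8, 3, 2, 237] (same object as a, b)
`print(a)` → prints [939, 8, 3, 2, 237]
`print(c)` → prints [939, 8, 3, 2, 237]

Answer:
[939, 8, 3, 2, 237]
[939, 8, 3, 2, 237]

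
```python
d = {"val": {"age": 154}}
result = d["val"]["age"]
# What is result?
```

Trace:
`d = {"val": {"age": 154}}` → d = {'val': {'age': 154}}
`result = d["val"]["age"]` → result = 154
So result = 154

Answer: 154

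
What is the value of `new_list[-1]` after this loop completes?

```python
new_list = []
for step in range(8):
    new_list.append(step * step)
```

Last element of squares 0 to 7
`new_list` takes the values: [] → [0] → [0, 1] → [0, 1, 4] → [0, 1, 4, 9] → [0, 1, 4, 9, 16] → [0, 1, 4, 9, 16, 25] → [0, 1, 4, 9, 16, 25, 36] → [0, 1, 4, 9, 16, 25, 36, 49]
So `new_list[-1]` = 49

Answer: 49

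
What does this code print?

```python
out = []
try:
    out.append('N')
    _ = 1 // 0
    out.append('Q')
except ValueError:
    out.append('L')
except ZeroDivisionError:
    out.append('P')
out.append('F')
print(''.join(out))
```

Execution trace: 'N' (try body) → 'P' (except ZeroDivisionError) → 'F' (after the try/except). Output: NPF

Answer: NPF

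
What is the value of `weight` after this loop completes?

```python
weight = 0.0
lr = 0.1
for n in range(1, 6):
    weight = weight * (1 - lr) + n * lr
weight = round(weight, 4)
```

Moving average with lr=0.1
`weight` takes the values: 0.0 → 0.1 → 0.29 → 0.561 → 0.9049 → 1.31441 → 1.3144

Answer: 1.3144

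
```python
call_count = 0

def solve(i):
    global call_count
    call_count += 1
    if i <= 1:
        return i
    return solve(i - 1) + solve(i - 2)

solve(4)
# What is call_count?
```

Calls(i) = 1 + Calls(i-1) + Calls(i-2); Calls(0)=Calls(1)=1. For i=4 this gives 9.

Answer: 9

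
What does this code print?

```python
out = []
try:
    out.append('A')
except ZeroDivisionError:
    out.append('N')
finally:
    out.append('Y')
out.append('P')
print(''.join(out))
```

Execution trace: 'A' (try body, no exception) → 'Y' (finally) → 'P' (after the try/except). Output: AYP

Answer: AYP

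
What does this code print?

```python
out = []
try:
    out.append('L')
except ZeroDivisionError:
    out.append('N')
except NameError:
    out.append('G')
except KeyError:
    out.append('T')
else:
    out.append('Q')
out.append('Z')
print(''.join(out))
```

Execution trace: 'L' (try body, no exception) → 'Q' (else) → 'Z' (after the try/except). Output: LQZ

Answer: LQZ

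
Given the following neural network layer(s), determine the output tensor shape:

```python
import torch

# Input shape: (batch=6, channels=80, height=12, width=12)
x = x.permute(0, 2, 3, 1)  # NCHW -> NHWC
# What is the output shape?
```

Input: (6, 80, 12, 12) -> Output: (6, 12, 12, 80)

Answer: (6, 12, 12, 80)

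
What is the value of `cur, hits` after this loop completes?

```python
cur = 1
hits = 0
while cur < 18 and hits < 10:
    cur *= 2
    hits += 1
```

Double until >= 18 or 10 iterations
`cur, hits` takes the values: (1, 0) → (2, 0) → (2, 1) → (4, 1) → (4, 2) → (8, 2) → (8, 3) → (16, 3) → (16, 4) → (32, 4) → (32, 5)

Answer: 32, 5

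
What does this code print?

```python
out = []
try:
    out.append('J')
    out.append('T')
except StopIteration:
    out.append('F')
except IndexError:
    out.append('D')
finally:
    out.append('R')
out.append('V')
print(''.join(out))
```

Execution trace: 'J' (try body) → 'T' (try body, no exception) → 'R' (finally) → 'V' (after the try/except). Output: JTRV

Answer: JTRV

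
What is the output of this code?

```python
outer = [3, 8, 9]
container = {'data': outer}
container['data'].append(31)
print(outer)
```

Key concept: dict holds reference to list.
Step by step:
`outer = [3, 8, 9]` → outer = [3, 8, 9]
`container = {'data': outer}` → container = {'data': [3, 8, 9]}
`container['data'].append(31)` → outer = [3, 8, 9, 31]; container = {'data': [3, 8, 9, 31]}
`print(outer)` → prints [3, 8, 9, 31]

Answer: [3, 8, 9, 31]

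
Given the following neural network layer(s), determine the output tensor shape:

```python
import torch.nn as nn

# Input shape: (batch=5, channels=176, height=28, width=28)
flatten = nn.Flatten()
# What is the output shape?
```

Input: (5, 176, 28, 28) -> Output: (5, 137984)

Answer: (5, 137984)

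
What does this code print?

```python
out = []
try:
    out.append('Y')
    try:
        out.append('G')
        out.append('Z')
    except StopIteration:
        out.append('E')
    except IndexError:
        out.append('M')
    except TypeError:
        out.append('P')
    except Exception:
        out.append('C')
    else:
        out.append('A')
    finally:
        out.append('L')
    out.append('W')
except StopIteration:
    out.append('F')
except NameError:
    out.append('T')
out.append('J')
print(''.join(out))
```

Execution trace: 'Y' (try body) → 'G' (inner try body) → 'Z' (inner try body, no exception) → 'A' (inner else) → 'L' (inner finally) → 'W' (try body, no exception) → 'J' (after the try/except). Output: YGZALWJ

Answer: YGZALWJ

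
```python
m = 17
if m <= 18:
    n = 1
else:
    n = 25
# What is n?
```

Trace:
`m = 17` → m = 17
`if m <= 18: ...` → m <= 18 is True → n = 1
So n = 1

Answer: 1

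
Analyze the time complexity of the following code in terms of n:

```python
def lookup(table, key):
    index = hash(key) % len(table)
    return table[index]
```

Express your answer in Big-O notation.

This is Hash table lookup (average case). Time complexity: O(1).

Answer: O(1)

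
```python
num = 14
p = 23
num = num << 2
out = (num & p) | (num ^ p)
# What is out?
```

Trace:
`num = 14` → num = 14
`p = 23` → p = 23
`num = num << 2` → num = 56
`out = (num & p) | (num ^ p)` → out = 63
So out = 63

Answer: 63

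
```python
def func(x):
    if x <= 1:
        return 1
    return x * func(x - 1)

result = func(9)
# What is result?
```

func(9) = 9 * 8 * 7 * 6 * 5 * 4 * 3 * 2 * 1 = 362880

Answer: 362880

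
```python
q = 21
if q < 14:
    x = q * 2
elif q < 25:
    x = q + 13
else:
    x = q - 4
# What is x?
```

Trace:
`q = 21` → q = 21
`if q < 14: ...` → q < 14 is False, q < 25 is True → x = 34
So x = 34

Answer: 34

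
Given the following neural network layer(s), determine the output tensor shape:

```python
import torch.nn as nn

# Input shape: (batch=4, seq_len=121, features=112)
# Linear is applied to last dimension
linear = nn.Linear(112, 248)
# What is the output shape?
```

Input: (4, 121, 112) -> Output: (4, 121, 248)

Answer: (4, 121, 248)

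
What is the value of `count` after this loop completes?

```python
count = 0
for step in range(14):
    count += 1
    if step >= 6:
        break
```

Loop breaks when step reaches 6, count is 7
`count` takes the values: 0 → 1 → 2 → 3 → 4 → 5 → 6 → 7

Answer: 7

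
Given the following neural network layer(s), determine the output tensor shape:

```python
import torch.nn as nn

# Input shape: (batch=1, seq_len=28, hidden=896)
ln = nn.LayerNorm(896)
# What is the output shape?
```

Input: (1, 28, 896) -> Output: (1, 28, 896)

Answer: (1, 28, 896)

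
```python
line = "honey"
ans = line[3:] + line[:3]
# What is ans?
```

Trace:
`line = "honey"` → line = 'honey'
`ans = line[3:] + line[:3]` → ans = 'eyhon'
So ans = 'eyhon'

Answer: 'eyhon'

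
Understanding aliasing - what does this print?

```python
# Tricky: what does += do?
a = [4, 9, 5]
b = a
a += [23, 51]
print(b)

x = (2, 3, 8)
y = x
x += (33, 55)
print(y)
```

Key concept: += behavior differs for mutable vs immutable.
Step by step:
`a = [4, 9, 5]` → a = [4, 9, 5]
`b = a` → b = [4, 9, 5] (same object as a)
`a += [23, 51]` → a = [4, 9, 5, 23, 51] (same object as b); b = [4, 9, 5, 23, 51] (same object as a)
`print(b)` → prints [4, 9, 5, 23, 51]
`x = (2, 3, 8)` → x = (2, 3, 8)
`y = x` → y = (2, 3, 8)
`x += (33, 55)` → x = (2, 3, 8, 33, 55)
`print(y)` → prints (2, 3, 8)

Answer:
[4, 9, 5, 23, 51]
(2, 3, 8)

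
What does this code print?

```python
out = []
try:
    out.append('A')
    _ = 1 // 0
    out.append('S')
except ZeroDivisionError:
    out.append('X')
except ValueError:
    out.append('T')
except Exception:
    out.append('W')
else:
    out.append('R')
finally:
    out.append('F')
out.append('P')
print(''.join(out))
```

Execution trace: 'A' (try body) → 'X' (except ZeroDivisionError) → 'F' (finally) → 'P' (after the try/except). Output: AXFP

Answer: AXFP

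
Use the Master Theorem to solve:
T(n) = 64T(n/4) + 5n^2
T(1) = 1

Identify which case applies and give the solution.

a=64, b=4, f(n)=5n^2. log_4(64) = 3. Since c=2 < 3, Case 1 applies: T(n) = Θ(n^log_b(a)) = O(n^3).

Answer: O(n^3) - Case 1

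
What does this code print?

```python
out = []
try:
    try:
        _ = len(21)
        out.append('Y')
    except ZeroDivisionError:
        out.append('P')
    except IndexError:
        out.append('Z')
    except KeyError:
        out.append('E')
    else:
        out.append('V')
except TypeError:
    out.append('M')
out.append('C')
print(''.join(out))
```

Execution trace: 'M' (outer except TypeError) → 'C' (after the try/except). Output: MC

Answer: MC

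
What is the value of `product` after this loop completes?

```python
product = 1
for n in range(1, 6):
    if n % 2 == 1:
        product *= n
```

Product of odd numbers 1 to 5
`product` takes the values: 1 → 3 → 15

Answer: 15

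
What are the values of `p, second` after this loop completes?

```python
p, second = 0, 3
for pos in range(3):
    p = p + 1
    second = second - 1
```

p goes 0→3, second goes 3→0
`p, second` takes the values: (0, 3) → (1, 3) → (1, 2) → (2, 2) → (2, 1) → (3, 1) → (3, 0)

Answer: 3, 0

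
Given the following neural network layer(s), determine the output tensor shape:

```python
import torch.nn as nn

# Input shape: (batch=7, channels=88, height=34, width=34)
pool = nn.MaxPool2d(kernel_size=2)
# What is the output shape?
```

Input: (7, 88, 34, 34) -> Output: (7, 88, 17, 17)

Answer: (7, 88, 17, 17)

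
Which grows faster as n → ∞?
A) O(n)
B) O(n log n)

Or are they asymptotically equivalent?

O(n) vs O(n log n): Higher order terms dominate.

Answer: B) O(n log n) grows faster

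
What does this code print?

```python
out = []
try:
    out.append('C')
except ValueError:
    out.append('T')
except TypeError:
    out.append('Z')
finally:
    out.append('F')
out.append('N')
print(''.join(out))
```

Execution trace: 'C' (try body, no exception) → 'F' (finally) → 'N' (after the try/except). Output: CFN

Answer: CFN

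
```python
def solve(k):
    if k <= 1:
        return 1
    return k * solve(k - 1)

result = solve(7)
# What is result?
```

solve(7) = 7 * 6 * 5 * 4 * 3 * 2 * 1 = 5040

Answer: 5040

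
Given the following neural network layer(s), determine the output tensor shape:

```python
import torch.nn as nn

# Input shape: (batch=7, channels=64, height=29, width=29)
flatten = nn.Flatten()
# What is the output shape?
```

Input: (7, 64, 29, 29) -> Output: (7, 53824)

Answer: (7, 53824)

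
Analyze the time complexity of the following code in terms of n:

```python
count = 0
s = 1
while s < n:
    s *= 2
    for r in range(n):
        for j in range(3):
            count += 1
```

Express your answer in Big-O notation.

Each loop level contributes: log n × n × 1. Multiplying the contributions gives O(n log n).

Answer: O(n log n)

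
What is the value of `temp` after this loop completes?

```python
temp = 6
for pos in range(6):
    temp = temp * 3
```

Multiply by 3, 6 times: 6 * 3^6 = 4374
`temp` takes the values: 6 → 18 → 54 → 162 → 486 → 1458 → 4374

Answer: 4374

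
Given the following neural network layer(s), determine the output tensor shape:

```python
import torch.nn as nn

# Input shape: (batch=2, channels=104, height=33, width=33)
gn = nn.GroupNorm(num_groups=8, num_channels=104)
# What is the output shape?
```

Input: (2, 104, 33, 33) -> Output: (2, 104, 33, 33)

Answer: (2, 104, 33, 33)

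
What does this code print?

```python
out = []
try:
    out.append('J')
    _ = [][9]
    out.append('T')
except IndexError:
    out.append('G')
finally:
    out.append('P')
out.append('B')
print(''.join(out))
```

Execution trace: 'J' (try body) → 'G' (except IndexError) → 'P' (finally) → 'B' (after the try/except). Output: JGPB

Answer: JGPB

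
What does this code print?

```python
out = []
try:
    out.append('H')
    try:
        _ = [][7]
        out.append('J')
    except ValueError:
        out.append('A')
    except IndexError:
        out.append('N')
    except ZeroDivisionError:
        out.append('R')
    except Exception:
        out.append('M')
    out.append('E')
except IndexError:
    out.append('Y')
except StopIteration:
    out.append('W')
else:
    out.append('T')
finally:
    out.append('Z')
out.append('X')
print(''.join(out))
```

Execution trace: 'H' (try body) → 'N' (inner except IndexError) → 'E' (try body, no exception) → 'T' (else) → 'Z' (finally) → 'X' (after the try/except). Output: HNETZX

Answer: HNETZX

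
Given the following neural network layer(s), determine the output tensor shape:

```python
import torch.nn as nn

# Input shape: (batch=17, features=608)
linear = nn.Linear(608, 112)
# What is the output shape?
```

Input: (17, 608) -> Output: (17, 112)

Answer: (17, 112)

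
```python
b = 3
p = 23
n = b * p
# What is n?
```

Trace:
`b = 3` → b = 3
`p = 23` → p = 23
`n = b * p` → n = 69
So n = 69

Answer: 69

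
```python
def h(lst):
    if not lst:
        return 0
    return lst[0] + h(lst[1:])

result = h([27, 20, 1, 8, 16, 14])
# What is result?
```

27 + 20 + 1 + 8 + 16 + 14 + 0 = 86

Answer: 86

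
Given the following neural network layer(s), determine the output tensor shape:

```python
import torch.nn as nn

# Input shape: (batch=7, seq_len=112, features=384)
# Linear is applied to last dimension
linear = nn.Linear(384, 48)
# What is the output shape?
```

Input: (7, 112, 384) -> Output: (7, 112, 48)

Answer: (7, 112, 48)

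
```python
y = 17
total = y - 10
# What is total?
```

Trace:
`y = 17` → y = 17
`total = y - 10` → total = 7
So total = 7

Answer: 7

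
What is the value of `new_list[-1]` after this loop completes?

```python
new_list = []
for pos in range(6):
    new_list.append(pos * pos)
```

Last element of squares 0 to 5
`new_list` takes the values: [] → [0] → [0, 1] → [0, 1, 4] → [0, 1, 4, 9] → [0, 1, 4, 9, 16] → [0, 1, 4, 9, 16, 25]
So `new_list[-1]` = 25

Answer: 25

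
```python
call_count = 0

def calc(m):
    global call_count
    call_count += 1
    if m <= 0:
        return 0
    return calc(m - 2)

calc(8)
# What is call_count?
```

Linear recursion stepping by 2: 5 calls from m=8 down to ≤0.

Answer: 5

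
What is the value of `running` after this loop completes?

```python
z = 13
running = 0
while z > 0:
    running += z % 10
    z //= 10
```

Sum digits of 13
`running` takes the values: 0 → 3 → 4

Answer: 4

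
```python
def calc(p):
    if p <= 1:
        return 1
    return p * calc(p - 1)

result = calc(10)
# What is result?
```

calc(10) = 10 * 9 * 8 * 7 * 6 * 5 * 4 * 3 * 2 * 1 = 3628800

Answer: 3628800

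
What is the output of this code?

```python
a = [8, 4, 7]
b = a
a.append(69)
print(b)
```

Key concept: basic list aliasing.
Step by step:
`a = [8, 4, 7]` → a = [8, 4, 7]
`b = a` → b = [8, 4, 7] (same object as a)
`a.append(69)` → a = [8, 4, 7, 69] (same object as b); b = [8, 4, 7, 69] (same object as a)
`print(b)` → prints [8, 4, 7, 69]

Answer: [8, 4, 7, 69]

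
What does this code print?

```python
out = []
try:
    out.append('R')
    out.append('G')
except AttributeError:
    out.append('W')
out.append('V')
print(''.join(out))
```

Execution trace: 'R' (try body) → 'G' (try body, no exception) → 'V' (after the try/except). Output: RGV

Answer: RGV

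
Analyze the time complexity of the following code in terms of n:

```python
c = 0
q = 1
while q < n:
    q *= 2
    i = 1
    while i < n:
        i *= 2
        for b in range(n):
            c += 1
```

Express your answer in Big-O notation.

Each loop level contributes: log n × log n × n. Multiplying the contributions gives O(n log² n).

Answer: O(n log² n)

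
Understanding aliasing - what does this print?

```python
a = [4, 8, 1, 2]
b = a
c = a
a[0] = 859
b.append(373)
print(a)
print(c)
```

Key concept: multiple aliases.
Step by step:
`a = [4, 8, 1, 2]` → a = [4, 8, 1, 2]
`b = a` → b = [4, 8, 1, 2] (same object as a)
`c = a` → c = [4, 8, 1, 2] (same object as a, b)
`a[0] = 859` → a = [859, 8, 1, 2] (same object as b, c); b = [859, 8, 1, 2] (same object as a, c); c = [859, 8, 1, 2] (same object as a, b)
`b.append(373)` → a = [859, 8, 1, 2, 373] (same object as b, c); b = [859, 8, 1, 2, 373] (same object as a, c); c = [859, 8, 1, 2, 373] (same object as a, b)
`print(a)` → prints [859, 8, 1, 2, 373]
`print(c)` → prints [859, 8, 1, 2, 373]

Answer:
[859, 8, 1, 2, 373]
[859, 8, 1, 2, 373]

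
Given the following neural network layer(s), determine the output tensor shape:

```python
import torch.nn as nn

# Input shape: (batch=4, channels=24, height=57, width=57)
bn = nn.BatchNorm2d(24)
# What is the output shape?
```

Input: (4, 24, 57, 57) -> Output: (4, 24, 57, 57)

Answer: (4, 24, 57, 57)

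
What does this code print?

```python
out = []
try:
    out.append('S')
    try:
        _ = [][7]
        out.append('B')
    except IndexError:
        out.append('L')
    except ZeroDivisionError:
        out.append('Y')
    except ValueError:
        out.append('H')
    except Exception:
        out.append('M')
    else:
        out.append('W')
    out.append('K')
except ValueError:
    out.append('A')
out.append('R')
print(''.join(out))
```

Execution trace: 'S' (try body) → 'L' (inner except IndexError) → 'K' (try body, no exception) → 'R' (after the try/except). Output: SLKR

Answer: SLKR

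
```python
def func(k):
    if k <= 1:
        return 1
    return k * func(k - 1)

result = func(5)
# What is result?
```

func(5) = 5 * 4 * 3 * 2 * 1 = 120

Answer: 120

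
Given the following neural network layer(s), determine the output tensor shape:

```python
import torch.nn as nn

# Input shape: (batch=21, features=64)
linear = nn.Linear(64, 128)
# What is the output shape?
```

Input: (21, 64) -> Output: (21, 128)

Answer: (21, 128)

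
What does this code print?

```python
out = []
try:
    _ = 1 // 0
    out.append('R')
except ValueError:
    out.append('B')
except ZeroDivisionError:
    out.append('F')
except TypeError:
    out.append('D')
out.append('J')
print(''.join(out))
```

Execution trace: 'F' (except ZeroDivisionError) → 'J' (after the try/except). Output: FJ

Answer: FJ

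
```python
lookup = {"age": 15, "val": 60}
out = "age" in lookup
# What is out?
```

Trace:
`lookup = {"age": 15, "val": 60}` → lookup = {'age': 15, 'val': 60}
`out = "age" in lookup` → out = True
So out = True

Answer: True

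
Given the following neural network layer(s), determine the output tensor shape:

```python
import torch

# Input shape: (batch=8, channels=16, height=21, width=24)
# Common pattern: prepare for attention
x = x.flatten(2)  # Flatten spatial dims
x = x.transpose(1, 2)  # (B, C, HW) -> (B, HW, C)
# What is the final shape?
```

Input: (8, 16, 21, 24) -> after flatten(2): (8, 16, 504) -> Output: (8, 504, 16)

Answer: (8, 504, 16)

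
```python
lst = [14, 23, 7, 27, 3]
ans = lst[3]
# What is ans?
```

Trace:
`lst = [14, 23, 7, 27, 3]` → lst = [14, 23, 7, 27, 3]
`ans = lst[3]` → ans = 27
So ans = 27

Answer: 27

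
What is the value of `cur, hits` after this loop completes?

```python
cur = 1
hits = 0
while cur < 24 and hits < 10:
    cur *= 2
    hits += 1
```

Double until >= 24 or 10 iterations
`cur, hits` takes the values: (1, 0) → (2, 0) → (2, 1) → (4, 1) → (4, 2) → (8, 2) → (8, 3) → (16, 3) → (16, 4) → (32, 4) → (32, 5)

Answer: 32, 5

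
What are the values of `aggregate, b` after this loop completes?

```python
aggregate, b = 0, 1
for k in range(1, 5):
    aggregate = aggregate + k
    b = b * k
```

Sum and factorial of 1 to 4
`aggregate, b` takes the values: (0, 1) → (1, 1) → (3, 1) → (3, 2) → (6, 2) → (6, 6) → (10, 6) → (10, 24)

Answer: 10, 24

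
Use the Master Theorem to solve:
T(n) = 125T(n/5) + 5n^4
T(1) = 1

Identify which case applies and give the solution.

a=125, b=5, f(n)=5n^4. log_5(125) = 3. Since c=4 > 3 and the regularity condition holds (125(n/5)^4 = (125/5^4)n^4 with 125/5^4 < 1), Case 3 applies: T(n) = Θ(f(n)) = O(n^4).

Answer: O(n^4) - Case 3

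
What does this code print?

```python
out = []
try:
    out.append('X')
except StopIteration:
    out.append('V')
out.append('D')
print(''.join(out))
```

Execution trace: 'X' (try body, no exception) → 'D' (after the try/except). Output: XD

Answer: XD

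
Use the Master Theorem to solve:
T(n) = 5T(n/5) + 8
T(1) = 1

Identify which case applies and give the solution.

a=5, b=5, f(n)=8. log_5(5) = 1. Since c=0 < 1, Case 1 applies: T(n) = Θ(n^log_b(a)) = O(n).

Answer: O(n) - Case 1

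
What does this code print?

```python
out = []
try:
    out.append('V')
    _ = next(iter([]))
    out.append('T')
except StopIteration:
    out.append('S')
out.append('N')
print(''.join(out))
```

Execution trace: 'V' (try body) → 'S' (except StopIteration) → 'N' (after the try/except). Output: VSN

Answer: VSN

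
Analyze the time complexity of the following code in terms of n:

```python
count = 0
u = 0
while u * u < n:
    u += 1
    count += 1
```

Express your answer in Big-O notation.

Each loop level contributes: √n. Multiplying the contributions gives O(√n).

Answer: O(√n)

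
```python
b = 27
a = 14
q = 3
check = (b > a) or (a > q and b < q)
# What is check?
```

Trace:
`b = 27` → b = 27
`a = 14` → a = 14
`q = 3` → q = 3
`check = (b > a) or (a > q and b < q)` → check = True
So check = True

Answer: True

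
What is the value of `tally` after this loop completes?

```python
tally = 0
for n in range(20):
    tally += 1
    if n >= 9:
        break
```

Loop breaks when n reaches 9, tally is 10
`tally` takes the values: 0 → 1 → 2 → 3 → 4 → 5 → 6 → 7 → 8 → 9 → 10

Answer: 10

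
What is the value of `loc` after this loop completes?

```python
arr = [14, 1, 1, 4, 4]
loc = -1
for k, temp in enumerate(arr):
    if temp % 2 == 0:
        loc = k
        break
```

First even number index in [14, 1, 1, 4, 4]
`loc` takes the values: -1 → 0

Answer: 0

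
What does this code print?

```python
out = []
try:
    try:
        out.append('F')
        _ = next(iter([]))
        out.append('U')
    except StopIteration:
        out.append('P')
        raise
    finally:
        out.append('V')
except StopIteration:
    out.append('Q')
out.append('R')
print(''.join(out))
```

Execution trace: 'F' (try body) → 'P' (except StopIteration) → 'V' (finally) → 'Q' (outer except StopIteration) → 'R' (after the try/except). Output: FPVQR

Answer: FPVQR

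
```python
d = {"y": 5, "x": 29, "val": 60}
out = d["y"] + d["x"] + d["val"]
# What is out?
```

Trace:
`d = {"y": 5, "x": 29, "val": 60}` → d = {'y': 5, 'x': 29, 'val': 60}
`out = d["y"] + d["x"] + d["val"]` → out = 94
So out = 94

Answer: 94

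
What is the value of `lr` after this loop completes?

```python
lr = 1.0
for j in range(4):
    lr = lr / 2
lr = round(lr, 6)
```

Halving LR 4 times: 1 / 2^4
`lr` takes the values: 1.0 → 0.5 → 0.25 → 0.125 → 0.0625

Answer: 0.0625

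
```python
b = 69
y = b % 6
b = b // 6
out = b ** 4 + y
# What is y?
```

Trace:
`b = 69` → b = 69
`y = b % 6` → y = 3
`b = b // 6` → b = 11
`out = b ** 4 + y` → out = 14644
So y = 3

Answer: 3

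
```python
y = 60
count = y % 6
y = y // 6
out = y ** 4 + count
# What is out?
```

Trace:
`y = 60` → y = 60
`count = y % 6` → count = 0
`y = y // 6` → y = 10
`out = y ** 4 + count` → out = 10000
So out = 10000

Answer: 10000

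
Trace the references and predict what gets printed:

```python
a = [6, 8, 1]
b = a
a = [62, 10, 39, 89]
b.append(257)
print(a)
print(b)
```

Key concept: rebinding vs mutation: a is rebound to a new list, b still points at the original.
Step by step:
`a = [6, 8, 1]` → a = [6, 8, 1]
`b = a` → b = [6, 8, 1] (same object as a)
`a = [62, 10, 39, 89]` → a = [62, 10, 39, 89]
`b.append(257)` → b = [6, 8, 1, 257]
`print(a)` → prints [62, 10, 39, 89]
`print(b)` → prints [6, 8, 1, 257]

Answer:
[62, 10, 39, 89]
[6, 8, 1, 257]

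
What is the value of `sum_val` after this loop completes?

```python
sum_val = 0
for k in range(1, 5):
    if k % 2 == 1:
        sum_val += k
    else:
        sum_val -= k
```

Add odd, subtract even
`sum_val` takes the values: 0 → 1 → -1 → 2 → -2

Answer: -2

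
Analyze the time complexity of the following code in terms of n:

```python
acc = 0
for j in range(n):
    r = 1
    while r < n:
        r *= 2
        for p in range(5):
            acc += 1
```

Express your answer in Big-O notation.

Each loop level contributes: n × log n × 1. Multiplying the contributions gives O(n log n).

Answer: O(n log n)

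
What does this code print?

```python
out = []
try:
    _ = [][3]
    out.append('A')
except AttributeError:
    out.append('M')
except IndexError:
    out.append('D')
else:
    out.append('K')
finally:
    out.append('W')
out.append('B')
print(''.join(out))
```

Execution trace: 'D' (except IndexError) → 'W' (finally) → 'B' (after the try/except). Output: DWB

Answer: DWB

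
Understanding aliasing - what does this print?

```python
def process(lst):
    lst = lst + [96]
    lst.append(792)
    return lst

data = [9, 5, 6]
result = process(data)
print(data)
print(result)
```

Key concept: rebinding parameter vs mutation.
Step by step:
`data = [9, 5, 6]` → data = [9, 5, 6]
`result = process(data)` → result = [9, 5, 6, 96, 792]
`print(data)` → prints [9, 5, 6]
`print(result)` → prints [9, 5, 6, 96, 792]

Answer:
[9, 5, 6]
[9, 5, 6, 96, 792]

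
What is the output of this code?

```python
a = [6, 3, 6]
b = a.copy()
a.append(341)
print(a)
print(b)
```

Key concept: list.copy() creates independent copy.
Step by step:
`a = [6, 3, 6]` → a = [6, 3, 6]
`b = a.copy()` → b = [6, 3, 6]
`a.append(341)` → a = [6, 3, 6, 341]
`print(a)` → prints [6, 3, 6, 341]
`print(b)` → prints [6, 3, 6]

Answer:
[6, 3, 6, 341]
[6, 3, 6]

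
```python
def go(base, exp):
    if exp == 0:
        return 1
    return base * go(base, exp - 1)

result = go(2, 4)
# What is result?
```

go(2, 4) = 2 * 2 * 2 * 2 = 16

Answer: 16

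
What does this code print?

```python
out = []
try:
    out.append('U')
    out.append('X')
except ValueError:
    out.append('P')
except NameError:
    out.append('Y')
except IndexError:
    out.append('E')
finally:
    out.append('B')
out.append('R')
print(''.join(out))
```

Execution trace: 'U' (try body) → 'X' (try body, no exception) → 'B' (finally) → 'R' (after the try/except). Output: UXBR

Answer: UXBR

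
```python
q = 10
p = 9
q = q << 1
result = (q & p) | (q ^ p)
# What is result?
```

Trace:
`q = 10` → q = 10
`p = 9` → p = 9
`q = q << 1` → q = 20
`result = (q & p) | (q ^ p)` → result = 29
So result = 29

Answer: 29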